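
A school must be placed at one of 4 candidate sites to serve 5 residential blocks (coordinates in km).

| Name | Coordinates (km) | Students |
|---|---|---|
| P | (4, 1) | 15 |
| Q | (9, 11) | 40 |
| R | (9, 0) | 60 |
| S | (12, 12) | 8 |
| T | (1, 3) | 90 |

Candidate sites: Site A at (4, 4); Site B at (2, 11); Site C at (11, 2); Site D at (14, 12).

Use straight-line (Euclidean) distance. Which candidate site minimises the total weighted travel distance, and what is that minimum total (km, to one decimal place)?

Total weighted distance at each candidate:
  Site A (4, 4): total = 1148.4
  Site B (2, 11): total = 2021.3
  Site C (11, 2): total = 1629.4
  Site D (14, 12): total = 2646.0
Minimum is at Site A with total 1148.4 km.

Site A, total 1148.4 km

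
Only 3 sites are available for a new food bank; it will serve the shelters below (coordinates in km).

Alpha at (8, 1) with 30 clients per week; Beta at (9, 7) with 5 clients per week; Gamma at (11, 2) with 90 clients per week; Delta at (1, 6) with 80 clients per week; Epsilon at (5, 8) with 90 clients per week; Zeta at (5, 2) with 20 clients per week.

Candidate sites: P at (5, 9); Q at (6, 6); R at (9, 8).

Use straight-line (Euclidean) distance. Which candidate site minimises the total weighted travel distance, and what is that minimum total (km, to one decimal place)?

Total weighted distance at each candidate:
  P (5, 9): total = 1738.4
  Q (6, 6): total = 1437.4
  R (9, 8): total = 1950.3
Minimum is at Q with total 1437.4 km.

Q, total 1437.4 km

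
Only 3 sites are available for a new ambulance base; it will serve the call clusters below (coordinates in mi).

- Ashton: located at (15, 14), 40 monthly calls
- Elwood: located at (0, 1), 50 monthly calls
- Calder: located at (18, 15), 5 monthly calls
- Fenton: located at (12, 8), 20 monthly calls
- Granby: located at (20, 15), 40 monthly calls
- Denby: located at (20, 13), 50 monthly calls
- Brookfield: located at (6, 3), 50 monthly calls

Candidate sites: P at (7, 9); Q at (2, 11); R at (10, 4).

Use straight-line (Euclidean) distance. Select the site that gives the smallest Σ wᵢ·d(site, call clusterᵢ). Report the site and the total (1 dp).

Total weighted distance at each candidate:
  P (7, 9): total = 2630.4
  Q (2, 11): total = 3425.2
  R (10, 4): total = 2600.2
Minimum is at R with total 2600.2 mi.

R, total 2600.2 mi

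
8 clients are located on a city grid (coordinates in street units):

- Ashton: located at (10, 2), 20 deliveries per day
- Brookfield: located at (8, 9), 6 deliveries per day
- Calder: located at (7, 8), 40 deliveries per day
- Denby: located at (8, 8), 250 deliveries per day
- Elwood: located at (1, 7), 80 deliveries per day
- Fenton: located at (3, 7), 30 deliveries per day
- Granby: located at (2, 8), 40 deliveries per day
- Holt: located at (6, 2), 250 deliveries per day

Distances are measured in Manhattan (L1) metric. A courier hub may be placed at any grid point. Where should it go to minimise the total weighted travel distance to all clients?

Manhattan distance separates: Σwᵢ(|x−xᵢ|+|y−yᵢ|) = Σwᵢ|x−xᵢ| + Σwᵢ|y−yᵢ|, so x and y are optimised independently as 1-D weighted medians.
Total weight W = 716; half = 358.
x-coordinate, sorted with cumulative weight:
  x=1 (Elwood, w=80) cum 80
  x=2 (Granby, w=40) cum 120
  x=3 (Fenton, w=30) cum 150
  x=6 (Holt, w=250) cum 400  ← median
  x=7 (Calder, w=40) cum 440
  x=8 (Brookfield, w=6) cum 446
  x=8 (Denby, w=250) cum 696
  x=10 (Ashton, w=20) cum 716
⇒ x* = 6
y-coordinate, sorted with cumulative weight:
  y=2 (Ashton, w=20) cum 20
  y=2 (Holt, w=250) cum 270
  y=7 (Elwood, w=80) cum 350
  y=7 (Fenton, w=30) cum 380  ← median
  y=8 (Calder, w=40) cum 420
  y=8 (Denby, w=250) cum 670
  y=8 (Granby, w=40) cum 710
  y=9 (Brookfield, w=6) cum 716
⇒ y* = 7

(6, 7)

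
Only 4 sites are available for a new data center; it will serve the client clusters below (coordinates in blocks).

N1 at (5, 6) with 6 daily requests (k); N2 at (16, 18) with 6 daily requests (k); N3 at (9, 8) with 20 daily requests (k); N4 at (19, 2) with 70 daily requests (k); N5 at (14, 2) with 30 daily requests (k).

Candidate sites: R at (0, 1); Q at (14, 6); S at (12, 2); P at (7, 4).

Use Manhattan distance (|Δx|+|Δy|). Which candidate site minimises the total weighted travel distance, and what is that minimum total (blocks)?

S, total 916 blocks

Total weighted distance at each candidate:
  R (0, 1): total = 2428
  Q (14, 6): total = 1028
  S (12, 2): total = 916
  P (7, 4): total = 1532
Minimum is at S with total 916 blocks.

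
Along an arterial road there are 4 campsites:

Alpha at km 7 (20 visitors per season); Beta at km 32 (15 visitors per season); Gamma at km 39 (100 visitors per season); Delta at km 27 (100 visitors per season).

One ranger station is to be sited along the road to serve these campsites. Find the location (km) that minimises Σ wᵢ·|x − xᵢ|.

For a sum of weighted absolute distances on a line, the optimum is the weighted median (not the mean). Total weight W = 235; half-weight = 117.5.
Sort by position and accumulate weight:
  km 7 (Alpha, w=20) → cum 20
  km 27 (Delta, w=100) → cum 120  ≥ 117.5 → median here
  km 32 (Beta, w=15) → cum 135
  km 39 (Gamma, w=100) → cum 235
Optimal location: km 27.

x = 27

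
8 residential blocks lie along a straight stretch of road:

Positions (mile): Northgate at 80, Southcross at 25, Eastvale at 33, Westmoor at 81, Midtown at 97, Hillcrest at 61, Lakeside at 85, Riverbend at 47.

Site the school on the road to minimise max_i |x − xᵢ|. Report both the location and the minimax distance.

The 1-center on a line is the midpoint of the two extreme points: leftmost at 25, rightmost at 97.
Optimal location = (25 + 97)/2 = 61; maximum distance = (97 − 25)/2 = 36.

location 61, max distance 36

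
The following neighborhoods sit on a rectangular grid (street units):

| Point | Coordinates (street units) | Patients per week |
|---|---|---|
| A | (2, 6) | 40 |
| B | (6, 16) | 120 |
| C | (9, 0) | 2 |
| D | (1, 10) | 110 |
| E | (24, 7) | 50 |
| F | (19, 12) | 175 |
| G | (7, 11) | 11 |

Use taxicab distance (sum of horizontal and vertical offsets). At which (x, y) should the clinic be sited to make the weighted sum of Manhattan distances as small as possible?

Manhattan distance separates: Σwᵢ(|x−xᵢ|+|y−yᵢ|) = Σwᵢ|x−xᵢ| + Σwᵢ|y−yᵢ|, so x and y are optimised independently as 1-D weighted medians.
Total weight W = 508; half = 254.
x-coordinate, sorted with cumulative weight:
  x=1 (D, w=110) cum 110
  x=2 (A, w=40) cum 150
  x=6 (B, w=120) cum 270  ← median
  x=7 (G, w=11) cum 281
  x=9 (C, w=2) cum 283
  x=19 (F, w=175) cum 458
  x=24 (E, w=50) cum 508
⇒ x* = 6
y-coordinate, sorted with cumulative weight:
  y=0 (C, w=2) cum 2
  y=6 (A, w=40) cum 42
  y=7 (E, w=50) cum 92
  y=10 (D, w=110) cum 202
  y=11 (G, w=11) cum 213
  y=12 (F, w=175) cum 388  ← median
  y=16 (B, w=120) cum 508
⇒ y* = 12

(6, 12)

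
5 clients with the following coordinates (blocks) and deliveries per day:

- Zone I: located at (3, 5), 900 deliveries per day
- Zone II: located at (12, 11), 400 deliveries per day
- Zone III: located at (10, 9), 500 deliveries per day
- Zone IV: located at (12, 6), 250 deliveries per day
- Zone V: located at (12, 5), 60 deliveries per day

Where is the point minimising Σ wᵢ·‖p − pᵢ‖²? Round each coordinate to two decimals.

The minimiser of Σwᵢ‖p−pᵢ‖² is the weighted centroid p* = (Σwᵢpᵢ)/(Σwᵢ).
Σwᵢ = 2110.
Σwᵢxᵢ = 900·3 + 400·12 + 500·10 + 250·12 + 60·12 = 16220.
Σwᵢyᵢ = 900·5 + 400·11 + 500·9 + 250·6 + 60·5 = 15200.
x* = 16220/2110 = 7.69, y* = 15200/2110 = 7.20.

(7.69, 7.20)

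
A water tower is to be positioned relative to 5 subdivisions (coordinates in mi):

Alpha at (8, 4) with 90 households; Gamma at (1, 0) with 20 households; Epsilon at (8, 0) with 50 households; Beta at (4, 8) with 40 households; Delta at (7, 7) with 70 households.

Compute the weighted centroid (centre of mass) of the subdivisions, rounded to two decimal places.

The minimiser of Σwᵢ‖p−pᵢ‖² is the weighted centroid p* = (Σwᵢpᵢ)/(Σwᵢ).
Σwᵢ = 270.
Σwᵢxᵢ = 90·8 + 20·1 + 50·8 + 40·4 + 70·7 = 1790.
Σwᵢyᵢ = 90·4 + 20·0 + 50·0 + 40·8 + 70·7 = 1170.
x* = 1790/270 = 6.63, y* = 1170/270 = 4.33.

(6.63, 4.33)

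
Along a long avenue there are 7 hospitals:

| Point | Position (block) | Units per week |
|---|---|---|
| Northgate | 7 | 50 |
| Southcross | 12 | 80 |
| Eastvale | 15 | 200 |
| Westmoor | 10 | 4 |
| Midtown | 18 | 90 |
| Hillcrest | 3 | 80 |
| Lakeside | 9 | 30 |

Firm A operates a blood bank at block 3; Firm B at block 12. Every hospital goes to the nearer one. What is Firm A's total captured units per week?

130

The indifferent point is the midpoint (3+12)/2 = 7.5; hospitals left of it (closer to Firm A at 3) go to Firm A, those right go to Firm B.
  Hillcrest at 3 (w=80) → Firm A
  Northgate at 7 (w=50) → Firm A
  Lakeside at 9 (w=30) → Firm B
  Westmoor at 10 (w=4) → Firm B
  Southcross at 12 (w=80) → Firm B
  Eastvale at 15 (w=200) → Firm B
  Midtown at 18 (w=90) → Firm B
Firm A captures 130; Firm B captures 404.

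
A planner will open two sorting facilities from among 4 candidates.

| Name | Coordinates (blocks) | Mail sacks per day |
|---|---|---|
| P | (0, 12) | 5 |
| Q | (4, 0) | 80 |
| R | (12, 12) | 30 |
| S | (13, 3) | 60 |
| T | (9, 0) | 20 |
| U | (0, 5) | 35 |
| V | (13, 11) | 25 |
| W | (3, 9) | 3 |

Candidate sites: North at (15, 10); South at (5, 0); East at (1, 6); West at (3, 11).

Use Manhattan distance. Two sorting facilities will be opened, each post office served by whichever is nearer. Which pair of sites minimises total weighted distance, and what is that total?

{North, South}, total 1393

Evaluate every pair (each demand assigned to the nearer of the two):
  {North, South}: total = 1393
  {South, West}: total = 1711
  {South, East}: total = 1875
  {North, East}: total = 1885
  {North, West}: total = 2386
  {East, West}: total = 2546
Best pair: {North, South} with total 1393.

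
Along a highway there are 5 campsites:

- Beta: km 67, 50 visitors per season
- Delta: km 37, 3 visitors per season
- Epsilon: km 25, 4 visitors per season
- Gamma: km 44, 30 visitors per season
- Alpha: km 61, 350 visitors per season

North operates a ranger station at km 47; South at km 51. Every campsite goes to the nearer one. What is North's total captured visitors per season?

37

The indifferent point is the midpoint (47+51)/2 = 49; campsites left of it (closer to North at 47) go to North, those right go to South.
  Epsilon at 25 (w=4) → North
  Delta at 37 (w=3) → North
  Gamma at 44 (w=30) → North
  Alpha at 61 (w=350) → South
  Beta at 67 (w=50) → South
North captures 37; South captures 400.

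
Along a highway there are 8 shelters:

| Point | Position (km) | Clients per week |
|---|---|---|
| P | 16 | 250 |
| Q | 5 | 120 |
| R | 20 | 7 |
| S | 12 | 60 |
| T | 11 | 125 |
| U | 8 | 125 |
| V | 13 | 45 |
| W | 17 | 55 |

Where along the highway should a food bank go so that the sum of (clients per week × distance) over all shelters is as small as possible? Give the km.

x = 12

For a sum of weighted absolute distances on a line, the optimum is the weighted median (not the mean). Total weight W = 787; half-weight = 393.5.
Sort by position and accumulate weight:
  km 5 (Q, w=120) → cum 120
  km 8 (U, w=125) → cum 245
  km 11 (T, w=125) → cum 370
  km 12 (S, w=60) → cum 430  ≥ 393.5 → median here
  km 13 (V, w=45) → cum 475
  km 16 (P, w=250) → cum 725
  km 17 (W, w=55) → cum 780
  km 20 (R, w=7) → cum 787
Optimal location: km 12.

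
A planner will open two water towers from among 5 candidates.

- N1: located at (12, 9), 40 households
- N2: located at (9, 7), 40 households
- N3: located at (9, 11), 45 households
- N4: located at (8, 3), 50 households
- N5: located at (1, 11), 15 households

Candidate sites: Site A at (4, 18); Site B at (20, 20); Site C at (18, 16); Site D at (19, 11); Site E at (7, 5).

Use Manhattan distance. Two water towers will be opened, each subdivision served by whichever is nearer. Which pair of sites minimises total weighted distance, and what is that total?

Evaluate every pair (each demand assigned to the nearer of the two):
  {Site A, Site E}: total = 1180
  {Site B, Site E}: total = 1210
  {Site C, Site E}: total = 1210
  {Site D, Site E}: total = 1210
  {Site A, Site D}: total = 2470
  {Site B, Site D}: total = 2590
  {Site C, Site D}: total = 2590
  {Site A, Site C}: total = 2800
  {Site A, Site B}: total = 2960
  {Site B, Site C}: total = 3350
Best pair: {Site A, Site E} with total 1180.

{Site A, Site E}, total 1180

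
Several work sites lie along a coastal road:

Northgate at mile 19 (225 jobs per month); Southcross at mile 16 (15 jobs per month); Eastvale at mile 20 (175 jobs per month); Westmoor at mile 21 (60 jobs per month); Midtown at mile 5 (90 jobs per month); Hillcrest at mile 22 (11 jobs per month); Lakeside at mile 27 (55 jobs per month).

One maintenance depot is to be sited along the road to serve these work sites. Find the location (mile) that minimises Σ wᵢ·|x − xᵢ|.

For a sum of weighted absolute distances on a line, the optimum is the weighted median (not the mean). Total weight W = 631; half-weight = 315.5.
Sort by position and accumulate weight:
  mile 5 (Midtown, w=90) → cum 90
  mile 16 (Southcross, w=15) → cum 105
  mile 19 (Northgate, w=225) → cum 330  ≥ 315.5 → median here
  mile 20 (Eastvale, w=175) → cum 505
  mile 21 (Westmoor, w=60) → cum 565
  mile 22 (Hillcrest, w=11) → cum 576
  mile 27 (Lakeside, w=55) → cum 631
Optimal location: mile 19.

x = 19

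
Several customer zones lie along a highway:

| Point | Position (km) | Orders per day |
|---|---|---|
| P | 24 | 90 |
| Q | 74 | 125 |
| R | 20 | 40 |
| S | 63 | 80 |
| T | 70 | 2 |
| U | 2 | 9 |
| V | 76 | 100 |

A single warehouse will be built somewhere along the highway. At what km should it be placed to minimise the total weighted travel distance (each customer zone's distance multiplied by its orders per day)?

For a sum of weighted absolute distances on a line, the optimum is the weighted median (not the mean). Total weight W = 446; half-weight = 223.
Sort by position and accumulate weight:
  km 2 (U, w=9) → cum 9
  km 20 (R, w=40) → cum 49
  km 24 (P, w=90) → cum 139
  km 63 (S, w=80) → cum 219
  km 70 (T, w=2) → cum 221
  km 74 (Q, w=125) → cum 346  ≥ 223 → median here
  km 76 (V, w=100) → cum 446
Optimal location: km 74.

x = 74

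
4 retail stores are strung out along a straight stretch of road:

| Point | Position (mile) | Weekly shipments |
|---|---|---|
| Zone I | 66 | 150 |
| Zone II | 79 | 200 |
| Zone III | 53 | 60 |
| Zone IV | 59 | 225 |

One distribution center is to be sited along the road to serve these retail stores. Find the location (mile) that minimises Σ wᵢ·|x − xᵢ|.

For a sum of weighted absolute distances on a line, the optimum is the weighted median (not the mean). Total weight W = 635; half-weight = 317.5.
Sort by position and accumulate weight:
  mile 53 (Zone III, w=60) → cum 60
  mile 59 (Zone IV, w=225) → cum 285
  mile 66 (Zone I, w=150) → cum 435  ≥ 317.5 → median here
  mile 79 (Zone II, w=200) → cum 635
Optimal location: mile 66.

x = 66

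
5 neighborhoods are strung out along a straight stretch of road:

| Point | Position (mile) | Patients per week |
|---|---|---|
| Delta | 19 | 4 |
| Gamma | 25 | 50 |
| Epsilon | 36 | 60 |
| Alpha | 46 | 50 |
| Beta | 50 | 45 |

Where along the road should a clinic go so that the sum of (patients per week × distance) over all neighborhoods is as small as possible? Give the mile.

For a sum of weighted absolute distances on a line, the optimum is the weighted median (not the mean). Total weight W = 209; half-weight = 104.5.
Sort by position and accumulate weight:
  mile 19 (Delta, w=4) → cum 4
  mile 25 (Gamma, w=50) → cum 54
  mile 36 (Epsilon, w=60) → cum 114  ≥ 104.5 → median here
  mile 46 (Alpha, w=50) → cum 164
  mile 50 (Beta, w=45) → cum 209
Optimal location: mile 36.

x = 36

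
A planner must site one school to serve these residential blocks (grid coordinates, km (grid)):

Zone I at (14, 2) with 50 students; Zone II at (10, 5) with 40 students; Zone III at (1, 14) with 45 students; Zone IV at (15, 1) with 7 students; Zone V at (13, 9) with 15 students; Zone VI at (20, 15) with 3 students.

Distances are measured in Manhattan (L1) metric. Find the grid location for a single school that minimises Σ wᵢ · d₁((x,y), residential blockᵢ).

Manhattan distance separates: Σwᵢ(|x−xᵢ|+|y−yᵢ|) = Σwᵢ|x−xᵢ| + Σwᵢ|y−yᵢ|, so x and y are optimised independently as 1-D weighted medians.
Total weight W = 160; half = 80.
x-coordinate, sorted with cumulative weight:
  x=1 (Zone III, w=45) cum 45
  x=10 (Zone II, w=40) cum 85  ← median
  x=13 (Zone V, w=15) cum 100
  x=14 (Zone I, w=50) cum 150
  x=15 (Zone IV, w=7) cum 157
  x=20 (Zone VI, w=3) cum 160
⇒ x* = 10
y-coordinate, sorted with cumulative weight:
  y=1 (Zone IV, w=7) cum 7
  y=2 (Zone I, w=50) cum 57
  y=5 (Zone II, w=40) cum 97  ← median
  y=9 (Zone V, w=15) cum 112
  y=14 (Zone III, w=45) cum 157
  y=15 (Zone VI, w=3) cum 160
⇒ y* = 5

(10, 5)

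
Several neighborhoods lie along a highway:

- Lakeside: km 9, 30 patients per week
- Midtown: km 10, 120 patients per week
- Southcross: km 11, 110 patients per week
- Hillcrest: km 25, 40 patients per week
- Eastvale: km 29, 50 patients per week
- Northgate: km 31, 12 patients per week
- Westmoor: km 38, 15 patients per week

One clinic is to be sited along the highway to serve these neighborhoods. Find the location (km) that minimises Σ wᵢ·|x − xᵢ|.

x = 11

For a sum of weighted absolute distances on a line, the optimum is the weighted median (not the mean). Total weight W = 377; half-weight = 188.5.
Sort by position and accumulate weight:
  km 9 (Lakeside, w=30) → cum 30
  km 10 (Midtown, w=120) → cum 150
  km 11 (Southcross, w=110) → cum 260  ≥ 188.5 → median here
  km 25 (Hillcrest, w=40) → cum 300
  km 29 (Eastvale, w=50) → cum 350
  km 31 (Northgate, w=12) → cum 362
  km 38 (Westmoor, w=15) → cum 377
Optimal location: km 11.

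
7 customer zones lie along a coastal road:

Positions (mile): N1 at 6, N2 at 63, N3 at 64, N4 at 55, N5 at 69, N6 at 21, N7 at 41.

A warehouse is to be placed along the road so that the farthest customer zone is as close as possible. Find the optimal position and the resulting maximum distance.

The 1-center on a line is the midpoint of the two extreme points: leftmost at 6, rightmost at 69.
Optimal location = (6 + 69)/2 = 37.5; maximum distance = (69 − 6)/2 = 31.5.

location 37.5, max distance 31.5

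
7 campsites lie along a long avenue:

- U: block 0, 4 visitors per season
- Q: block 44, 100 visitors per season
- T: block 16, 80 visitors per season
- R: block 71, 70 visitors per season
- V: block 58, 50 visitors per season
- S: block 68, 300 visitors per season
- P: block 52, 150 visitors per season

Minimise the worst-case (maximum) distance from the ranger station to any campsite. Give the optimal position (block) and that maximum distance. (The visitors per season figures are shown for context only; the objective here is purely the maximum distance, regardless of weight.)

location 35.5, max distance 35.5

The 1-center on a line is the midpoint of the two extreme points: leftmost at 0, rightmost at 71.
Optimal location = (0 + 71)/2 = 35.5; maximum distance = (71 − 0)/2 = 35.5.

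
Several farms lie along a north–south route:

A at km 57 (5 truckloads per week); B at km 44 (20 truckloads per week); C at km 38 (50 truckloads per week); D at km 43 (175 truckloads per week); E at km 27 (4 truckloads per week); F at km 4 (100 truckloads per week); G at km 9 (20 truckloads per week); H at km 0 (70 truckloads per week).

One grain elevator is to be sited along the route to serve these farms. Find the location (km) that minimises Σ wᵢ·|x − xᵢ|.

For a sum of weighted absolute distances on a line, the optimum is the weighted median (not the mean). Total weight W = 444; half-weight = 222.
Sort by position and accumulate weight:
  km 0 (H, w=70) → cum 70
  km 4 (F, w=100) → cum 170
  km 9 (G, w=20) → cum 190
  km 27 (E, w=4) → cum 194
  km 38 (C, w=50) → cum 244  ≥ 222 → median here
  km 43 (D, w=175) → cum 419
  km 44 (B, w=20) → cum 439
  km 57 (A, w=5) → cum 444
Optimal location: km 38.

x = 38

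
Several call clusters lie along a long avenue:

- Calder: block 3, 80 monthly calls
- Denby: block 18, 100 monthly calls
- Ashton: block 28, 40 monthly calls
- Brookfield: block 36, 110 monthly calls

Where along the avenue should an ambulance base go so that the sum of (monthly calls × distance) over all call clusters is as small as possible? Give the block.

For a sum of weighted absolute distances on a line, the optimum is the weighted median (not the mean). Total weight W = 330; half-weight = 165.
Sort by position and accumulate weight:
  block 3 (Calder, w=80) → cum 80
  block 18 (Denby, w=100) → cum 180  ≥ 165 → median here
  block 28 (Ashton, w=40) → cum 220
  block 36 (Brookfield, w=110) → cum 330
Optimal location: block 18.

x = 18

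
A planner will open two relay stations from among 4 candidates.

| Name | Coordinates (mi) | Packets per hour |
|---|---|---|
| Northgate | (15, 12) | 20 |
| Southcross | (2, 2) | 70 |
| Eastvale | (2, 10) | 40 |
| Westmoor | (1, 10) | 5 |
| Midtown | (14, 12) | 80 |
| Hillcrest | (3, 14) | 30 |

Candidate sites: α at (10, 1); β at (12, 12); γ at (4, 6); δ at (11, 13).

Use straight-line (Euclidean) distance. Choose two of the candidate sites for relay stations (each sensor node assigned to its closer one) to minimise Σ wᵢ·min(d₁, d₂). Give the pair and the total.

{β, γ}, total 978.8

Evaluate every pair (each demand assigned to the nearer of the two):
  {β, γ}: total = 978.8
  {γ, δ}: total = 1094.2
  {α, β}: total = 1524.8
  {α, δ}: total = 1573.3
  {β, δ}: total = 1883.5
  {α, γ}: total = 1933.4
Best pair: {β, γ} with total 978.8.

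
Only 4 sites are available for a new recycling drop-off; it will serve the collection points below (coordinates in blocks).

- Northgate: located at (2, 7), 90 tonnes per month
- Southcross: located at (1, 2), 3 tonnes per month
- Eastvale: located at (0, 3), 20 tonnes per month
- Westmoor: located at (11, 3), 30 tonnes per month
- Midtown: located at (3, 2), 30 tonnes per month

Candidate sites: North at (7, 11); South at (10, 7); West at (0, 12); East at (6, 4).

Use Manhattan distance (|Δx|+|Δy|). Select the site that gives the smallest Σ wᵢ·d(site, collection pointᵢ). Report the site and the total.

East, total 1121 blocks

Total weighted distance at each candidate:
  North (7, 11): total = 1905
  South (10, 7): total = 1552
  West (0, 12): total = 1833
  East (6, 4): total = 1121
Minimum is at East with total 1121 blocks.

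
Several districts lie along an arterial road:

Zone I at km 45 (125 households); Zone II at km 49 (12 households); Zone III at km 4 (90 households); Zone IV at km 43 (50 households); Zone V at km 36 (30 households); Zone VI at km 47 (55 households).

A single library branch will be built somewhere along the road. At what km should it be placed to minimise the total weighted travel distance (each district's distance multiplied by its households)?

x = 45

For a sum of weighted absolute distances on a line, the optimum is the weighted median (not the mean). Total weight W = 362; half-weight = 181.
Sort by position and accumulate weight:
  km 4 (Zone III, w=90) → cum 90
  km 36 (Zone V, w=30) → cum 120
  km 43 (Zone IV, w=50) → cum 170
  km 45 (Zone I, w=125) → cum 295  ≥ 181 → median here
  km 47 (Zone VI, w=55) → cum 350
  km 49 (Zone II, w=12) → cum 362
Optimal location: km 45.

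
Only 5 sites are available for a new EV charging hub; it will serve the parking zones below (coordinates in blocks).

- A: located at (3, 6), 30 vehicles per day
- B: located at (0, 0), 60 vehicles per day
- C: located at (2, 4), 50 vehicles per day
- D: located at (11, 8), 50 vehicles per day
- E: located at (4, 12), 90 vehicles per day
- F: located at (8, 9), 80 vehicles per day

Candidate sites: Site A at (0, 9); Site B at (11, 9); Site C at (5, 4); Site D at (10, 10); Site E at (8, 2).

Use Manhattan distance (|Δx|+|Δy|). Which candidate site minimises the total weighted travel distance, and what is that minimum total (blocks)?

Total weighted distance at each candidate:
  Site A (0, 9): total = 2940
  Site B (11, 9): total = 3420
  Site C (5, 4): total = 2760
  Site D (10, 10): total = 3340
  Site E (8, 2): total = 3540
Minimum is at Site C with total 2760 blocks.

Site C, total 2760 blocks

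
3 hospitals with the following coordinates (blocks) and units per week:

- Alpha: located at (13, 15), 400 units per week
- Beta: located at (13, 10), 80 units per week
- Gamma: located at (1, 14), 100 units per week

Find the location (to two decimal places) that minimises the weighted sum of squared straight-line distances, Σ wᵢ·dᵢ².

The minimiser of Σwᵢ‖p−pᵢ‖² is the weighted centroid p* = (Σwᵢpᵢ)/(Σwᵢ).
Σwᵢ = 580.
Σwᵢxᵢ = 400·13 + 80·13 + 100·1 = 6340.
Σwᵢyᵢ = 400·15 + 80·10 + 100·14 = 8200.
x* = 6340/580 = 10.93, y* = 8200/580 = 14.14.

(10.93, 14.14)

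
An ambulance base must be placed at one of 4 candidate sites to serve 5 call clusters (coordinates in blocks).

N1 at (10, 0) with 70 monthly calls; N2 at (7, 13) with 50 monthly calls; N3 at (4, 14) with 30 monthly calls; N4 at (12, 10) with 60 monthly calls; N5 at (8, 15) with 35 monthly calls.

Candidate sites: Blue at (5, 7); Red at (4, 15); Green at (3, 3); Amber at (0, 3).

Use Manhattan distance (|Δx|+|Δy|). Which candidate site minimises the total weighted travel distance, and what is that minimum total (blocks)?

Total weighted distance at each candidate:
  Blue (5, 7): total = 2465
  Red (4, 15): total = 2670
  Green (3, 3): total = 3315
  Amber (0, 3): total = 4050
Minimum is at Blue with total 2465 blocks.

Blue, total 2465 blocks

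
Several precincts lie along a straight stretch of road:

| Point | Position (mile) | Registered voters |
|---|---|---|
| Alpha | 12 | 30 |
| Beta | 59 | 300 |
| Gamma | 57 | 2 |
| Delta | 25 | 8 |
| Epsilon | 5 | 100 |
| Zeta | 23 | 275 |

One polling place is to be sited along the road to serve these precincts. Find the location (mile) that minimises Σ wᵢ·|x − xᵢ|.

For a sum of weighted absolute distances on a line, the optimum is the weighted median (not the mean). Total weight W = 715; half-weight = 357.5.
Sort by position and accumulate weight:
  mile 5 (Epsilon, w=100) → cum 100
  mile 12 (Alpha, w=30) → cum 130
  mile 23 (Zeta, w=275) → cum 405  ≥ 357.5 → median here
  mile 25 (Delta, w=8) → cum 413
  mile 57 (Gamma, w=2) → cum 415
  mile 59 (Beta, w=300) → cum 715
Optimal location: mile 23.

x = 23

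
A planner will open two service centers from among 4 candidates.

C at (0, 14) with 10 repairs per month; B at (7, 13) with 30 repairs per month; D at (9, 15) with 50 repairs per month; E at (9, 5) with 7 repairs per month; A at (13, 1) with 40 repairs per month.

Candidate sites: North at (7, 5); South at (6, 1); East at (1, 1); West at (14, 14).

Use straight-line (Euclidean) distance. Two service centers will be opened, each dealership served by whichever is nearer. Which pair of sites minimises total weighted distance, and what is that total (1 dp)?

Evaluate every pair (each demand assigned to the nearer of the two):
  {North, West}: total = 883.5
  {South, West}: total = 922.1
  {East, West}: total = 1140.1
  {North, South}: total = 1157.9
  {North, East}: total = 1166.4
  {South, East}: total = 1522.5
Best pair: {North, West} with total 883.5.

{North, West}, total 883.5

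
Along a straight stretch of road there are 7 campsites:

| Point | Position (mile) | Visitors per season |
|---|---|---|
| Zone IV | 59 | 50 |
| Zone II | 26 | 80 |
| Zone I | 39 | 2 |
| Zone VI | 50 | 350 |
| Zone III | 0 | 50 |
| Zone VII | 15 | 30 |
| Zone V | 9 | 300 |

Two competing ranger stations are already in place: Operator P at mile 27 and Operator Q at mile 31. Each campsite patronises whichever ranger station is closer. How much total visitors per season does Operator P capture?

The indifferent point is the midpoint (27+31)/2 = 29; campsites left of it (closer to Operator P at 27) go to Operator P, those right go to Operator Q.
  Zone III at 0 (w=50) → Operator P
  Zone V at 9 (w=300) → Operator P
  Zone VII at 15 (w=30) → Operator P
  Zone II at 26 (w=80) → Operator P
  Zone I at 39 (w=2) → Operator Q
  Zone VI at 50 (w=350) → Operator Q
  Zone IV at 59 (w=50) → Operator Q
Operator P captures 460; Operator Q captures 402.

460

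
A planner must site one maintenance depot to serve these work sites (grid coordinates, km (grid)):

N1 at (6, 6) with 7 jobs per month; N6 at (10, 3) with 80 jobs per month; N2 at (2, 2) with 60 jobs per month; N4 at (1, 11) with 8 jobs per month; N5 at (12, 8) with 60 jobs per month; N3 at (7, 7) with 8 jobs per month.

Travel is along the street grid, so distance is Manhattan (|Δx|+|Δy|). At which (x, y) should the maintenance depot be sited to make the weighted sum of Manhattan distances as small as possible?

Manhattan distance separates: Σwᵢ(|x−xᵢ|+|y−yᵢ|) = Σwᵢ|x−xᵢ| + Σwᵢ|y−yᵢ|, so x and y are optimised independently as 1-D weighted medians.
Total weight W = 223; half = 111.5.
x-coordinate, sorted with cumulative weight:
  x=1 (N4, w=8) cum 8
  x=2 (N2, w=60) cum 68
  x=6 (N1, w=7) cum 75
  x=7 (N3, w=8) cum 83
  x=10 (N6, w=80) cum 163  ← median
  x=12 (N5, w=60) cum 223
⇒ x* = 10
y-coordinate, sorted with cumulative weight:
  y=2 (N2, w=60) cum 60
  y=3 (N6, w=80) cum 140  ← median
  y=6 (N1, w=7) cum 147
  y=7 (N3, w=8) cum 155
  y=8 (N5, w=60) cum 215
  y=11 (N4, w=8) cum 223
⇒ y* = 3

(10, 3)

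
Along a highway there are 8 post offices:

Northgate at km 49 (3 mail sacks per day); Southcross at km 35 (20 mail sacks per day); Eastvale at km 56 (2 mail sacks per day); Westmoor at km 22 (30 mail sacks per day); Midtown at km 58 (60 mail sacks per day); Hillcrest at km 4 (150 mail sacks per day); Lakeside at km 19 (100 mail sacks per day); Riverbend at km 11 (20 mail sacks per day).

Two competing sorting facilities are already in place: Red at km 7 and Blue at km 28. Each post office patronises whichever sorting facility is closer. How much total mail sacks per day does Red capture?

170

The indifferent point is the midpoint (7+28)/2 = 17.5; post offices left of it (closer to Red at 7) go to Red, those right go to Blue.
  Hillcrest at 4 (w=150) → Red
  Riverbend at 11 (w=20) → Red
  Lakeside at 19 (w=100) → Blue
  Westmoor at 22 (w=30) → Blue
  Southcross at 35 (w=20) → Blue
  Northgate at 49 (w=3) → Blue
  Eastvale at 56 (w=2) → Blue
  Midtown at 58 (w=60) → Blue
Red captures 170; Blue captures 215.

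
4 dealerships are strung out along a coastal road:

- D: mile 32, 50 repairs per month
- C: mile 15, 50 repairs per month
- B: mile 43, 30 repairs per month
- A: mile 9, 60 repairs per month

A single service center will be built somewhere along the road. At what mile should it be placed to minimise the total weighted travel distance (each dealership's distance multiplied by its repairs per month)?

x = 15

For a sum of weighted absolute distances on a line, the optimum is the weighted median (not the mean). Total weight W = 190; half-weight = 95.
Sort by position and accumulate weight:
  mile 9 (A, w=60) → cum 60
  mile 15 (C, w=50) → cum 110  ≥ 95 → median here
  mile 32 (D, w=50) → cum 160
  mile 43 (B, w=30) → cum 190
Optimal location: mile 15.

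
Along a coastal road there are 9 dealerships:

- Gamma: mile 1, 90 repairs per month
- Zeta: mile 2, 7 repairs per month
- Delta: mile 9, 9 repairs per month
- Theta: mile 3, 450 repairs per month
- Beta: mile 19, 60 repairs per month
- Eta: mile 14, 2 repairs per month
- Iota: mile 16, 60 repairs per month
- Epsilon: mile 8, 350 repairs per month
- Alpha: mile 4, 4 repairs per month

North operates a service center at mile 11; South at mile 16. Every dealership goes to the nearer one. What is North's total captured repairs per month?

The indifferent point is the midpoint (11+16)/2 = 13.5; dealerships left of it (closer to North at 11) go to North, those right go to South.
  Gamma at 1 (w=90) → North
  Zeta at 2 (w=7) → North
  Theta at 3 (w=450) → North
  Alpha at 4 (w=4) → North
  Epsilon at 8 (w=350) → North
  Delta at 9 (w=9) → North
  Eta at 14 (w=2) → South
  Iota at 16 (w=60) → South
  Beta at 19 (w=60) → South
North captures 910; South captures 122.

910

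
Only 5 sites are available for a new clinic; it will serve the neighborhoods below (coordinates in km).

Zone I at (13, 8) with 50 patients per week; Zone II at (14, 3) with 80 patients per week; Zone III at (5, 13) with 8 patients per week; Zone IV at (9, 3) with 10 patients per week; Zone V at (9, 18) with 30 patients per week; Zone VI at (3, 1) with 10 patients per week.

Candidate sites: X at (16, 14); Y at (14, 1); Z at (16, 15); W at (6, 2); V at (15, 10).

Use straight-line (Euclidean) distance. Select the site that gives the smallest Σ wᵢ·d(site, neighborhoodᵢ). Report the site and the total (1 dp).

Y, total 1329.0 km

Total weighted distance at each candidate:
  X (16, 14): total = 1874.3
  Y (14, 1): total = 1329.0
  Z (16, 15): total = 2001.9
  W (6, 2): total = 1745.9
  V (15, 10): total = 1332.8
Minimum is at Y with total 1329.0 km.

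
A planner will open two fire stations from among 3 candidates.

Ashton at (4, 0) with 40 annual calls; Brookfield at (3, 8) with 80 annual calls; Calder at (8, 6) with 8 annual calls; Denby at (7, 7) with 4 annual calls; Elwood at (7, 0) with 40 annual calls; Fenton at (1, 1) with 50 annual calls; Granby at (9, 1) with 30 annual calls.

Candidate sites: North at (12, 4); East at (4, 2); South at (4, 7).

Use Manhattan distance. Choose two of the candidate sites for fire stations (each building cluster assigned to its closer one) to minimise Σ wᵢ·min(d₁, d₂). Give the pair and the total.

{East, South}, total 872

Evaluate every pair (each demand assigned to the nearer of the two):
  {East, South}: total = 872
  {North, East}: total = 1300
  {North, South}: total = 1482
Best pair: {East, South} with total 872.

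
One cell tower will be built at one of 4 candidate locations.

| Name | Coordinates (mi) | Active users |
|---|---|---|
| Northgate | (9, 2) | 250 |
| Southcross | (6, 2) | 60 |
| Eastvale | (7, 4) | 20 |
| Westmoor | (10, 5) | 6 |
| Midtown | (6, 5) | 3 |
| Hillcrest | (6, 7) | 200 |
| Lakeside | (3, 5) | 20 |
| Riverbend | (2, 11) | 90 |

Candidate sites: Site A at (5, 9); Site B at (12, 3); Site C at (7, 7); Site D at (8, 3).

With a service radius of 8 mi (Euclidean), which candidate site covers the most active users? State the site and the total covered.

Coverage radius r = 8 mi; a point is covered iff (Δx)²+(Δy)² ≤ 8² = 64.
  Site A (5, 9): covers {Southcross, Eastvale, Westmoor, Midtown, Hillcrest, Lakeside, Riverbend} → 399
  Site B (12, 3): covers {Northgate, Southcross, Eastvale, Westmoor, Midtown, Hillcrest} → 539
  Site C (7, 7): covers {Northgate, Southcross, Eastvale, Westmoor, Midtown, Hillcrest, Lakeside, Riverbend} → 649
  Site D (8, 3): covers {Northgate, Southcross, Eastvale, Westmoor, Midtown, Hillcrest, Lakeside} → 559
Maximum coverage at Site C: 649 active users.

Site C, covering 649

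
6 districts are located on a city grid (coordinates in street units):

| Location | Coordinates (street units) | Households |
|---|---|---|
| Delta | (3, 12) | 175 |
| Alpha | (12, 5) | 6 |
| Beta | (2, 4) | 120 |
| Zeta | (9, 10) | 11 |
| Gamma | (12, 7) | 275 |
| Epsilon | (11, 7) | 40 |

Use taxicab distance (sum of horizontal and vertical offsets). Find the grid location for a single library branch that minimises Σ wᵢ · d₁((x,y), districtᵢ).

(11, 7)

Manhattan distance separates: Σwᵢ(|x−xᵢ|+|y−yᵢ|) = Σwᵢ|x−xᵢ| + Σwᵢ|y−yᵢ|, so x and y are optimised independently as 1-D weighted medians.
Total weight W = 627; half = 313.5.
x-coordinate, sorted with cumulative weight:
  x=2 (Beta, w=120) cum 120
  x=3 (Delta, w=175) cum 295
  x=9 (Zeta, w=11) cum 306
  x=11 (Epsilon, w=40) cum 346  ← median
  x=12 (Alpha, w=6) cum 352
  x=12 (Gamma, w=275) cum 627
⇒ x* = 11
y-coordinate, sorted with cumulative weight:
  y=4 (Beta, w=120) cum 120
  y=5 (Alpha, w=6) cum 126
  y=7 (Gamma, w=275) cum 401  ← median
  y=7 (Epsilon, w=40) cum 441
  y=10 (Zeta, w=11) cum 452
  y=12 (Delta, w=175) cum 627
⇒ y* = 7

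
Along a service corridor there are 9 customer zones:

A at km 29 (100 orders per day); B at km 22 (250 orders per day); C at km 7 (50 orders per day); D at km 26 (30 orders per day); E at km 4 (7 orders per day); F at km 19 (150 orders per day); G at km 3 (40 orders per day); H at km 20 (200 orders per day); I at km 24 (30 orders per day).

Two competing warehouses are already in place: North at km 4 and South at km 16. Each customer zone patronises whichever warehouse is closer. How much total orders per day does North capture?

The indifferent point is the midpoint (4+16)/2 = 10; customer zones left of it (closer to North at 4) go to North, those right go to South.
  G at 3 (w=40) → North
  E at 4 (w=7) → North
  C at 7 (w=50) → North
  F at 19 (w=150) → South
  H at 20 (w=200) → South
  B at 22 (w=250) → South
  I at 24 (w=30) → South
  D at 26 (w=30) → South
  A at 29 (w=100) → South
North captures 97; South captures 760.

97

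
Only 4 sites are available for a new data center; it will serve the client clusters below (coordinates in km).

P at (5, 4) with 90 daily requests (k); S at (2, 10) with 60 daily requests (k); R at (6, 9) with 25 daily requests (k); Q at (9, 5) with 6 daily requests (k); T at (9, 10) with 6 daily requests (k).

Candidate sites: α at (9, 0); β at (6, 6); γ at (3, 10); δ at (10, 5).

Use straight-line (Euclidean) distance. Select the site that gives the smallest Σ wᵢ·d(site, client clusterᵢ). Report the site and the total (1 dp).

β, total 664.6 km

Total weighted distance at each candidate:
  α (9, 0): total = 1568.7
  β (6, 6): total = 664.6
  γ (3, 10): total = 791.1
  δ (10, 5): total = 1203.0
Minimum is at β with total 664.6 km.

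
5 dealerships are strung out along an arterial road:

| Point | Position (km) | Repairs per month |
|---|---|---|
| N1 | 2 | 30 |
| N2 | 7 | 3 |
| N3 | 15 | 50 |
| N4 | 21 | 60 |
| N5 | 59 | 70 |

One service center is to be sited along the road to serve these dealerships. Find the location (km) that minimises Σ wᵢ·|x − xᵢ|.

x = 21

For a sum of weighted absolute distances on a line, the optimum is the weighted median (not the mean). Total weight W = 213; half-weight = 106.5.
Sort by position and accumulate weight:
  km 2 (N1, w=30) → cum 30
  km 7 (N2, w=3) → cum 33
  km 15 (N3, w=50) → cum 83
  km 21 (N4, w=60) → cum 143  ≥ 106.5 → median here
  km 59 (N5, w=70) → cum 213
Optimal location: km 21.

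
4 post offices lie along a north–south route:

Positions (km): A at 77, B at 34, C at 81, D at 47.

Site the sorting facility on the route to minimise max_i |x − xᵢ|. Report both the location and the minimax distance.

location 57.5, max distance 23.5

The 1-center on a line is the midpoint of the two extreme points: leftmost at 34, rightmost at 81.
Optimal location = (34 + 81)/2 = 57.5; maximum distance = (81 − 34)/2 = 23.5.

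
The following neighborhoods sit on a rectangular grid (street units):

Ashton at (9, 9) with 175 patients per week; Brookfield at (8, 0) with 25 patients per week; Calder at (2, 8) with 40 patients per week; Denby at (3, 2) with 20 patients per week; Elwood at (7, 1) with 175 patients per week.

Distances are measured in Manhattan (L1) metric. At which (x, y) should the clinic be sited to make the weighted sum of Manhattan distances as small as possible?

Manhattan distance separates: Σwᵢ(|x−xᵢ|+|y−yᵢ|) = Σwᵢ|x−xᵢ| + Σwᵢ|y−yᵢ|, so x and y are optimised independently as 1-D weighted medians.
Total weight W = 435; half = 217.5.
x-coordinate, sorted with cumulative weight:
  x=2 (Calder, w=40) cum 40
  x=3 (Denby, w=20) cum 60
  x=7 (Elwood, w=175) cum 235  ← median
  x=8 (Brookfield, w=25) cum 260
  x=9 (Ashton, w=175) cum 435
⇒ x* = 7
y-coordinate, sorted with cumulative weight:
  y=0 (Brookfield, w=25) cum 25
  y=1 (Elwood, w=175) cum 200
  y=2 (Denby, w=20) cum 220  ← median
  y=8 (Calder, w=40) cum 260
  y=9 (Ashton, w=175) cum 435
⇒ y* = 2

(7, 2)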